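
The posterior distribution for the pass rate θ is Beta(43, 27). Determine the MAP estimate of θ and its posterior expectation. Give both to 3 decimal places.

MAP estimate = 0.618, posterior expectation = 0.614

Mode = (43−1)/(43+27−2) = 42/68 = 0.618.
Mean = 43/(43+27) = 43/70 = 0.614.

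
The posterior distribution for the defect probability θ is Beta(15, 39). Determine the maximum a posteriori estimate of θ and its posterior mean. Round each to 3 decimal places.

Mode = (15−1)/(15+39−2) = 14/52 = 0.269.
Mean = 15/(15+39) = 15/54 = 0.278.

MAP = 0.269; posterior mean = 0.278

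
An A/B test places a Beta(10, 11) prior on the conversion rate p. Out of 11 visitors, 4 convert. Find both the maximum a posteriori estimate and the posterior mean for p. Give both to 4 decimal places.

Posterior: Beta(10+4, 11+7) = Beta(14, 18).
Mode = (14−1)/(14+18−2) = 13/30 = 0.4333.
Mean = 14/(14+18) = 14/32 = 0.4375.
Right-skewed posterior ⇒ mode < mean.

p_MAP = 0.4333, E[p|data] = 0.4375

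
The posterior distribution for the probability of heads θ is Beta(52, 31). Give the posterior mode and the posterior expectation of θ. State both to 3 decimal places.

MAP = 0.630; posterior mean = 0.627

Mode = (52−1)/(52+31−2) = 51/81 = 0.630.
Mean = 52/(52+31) = 52/83 = 0.627.
The mean is pulled below the mode by the posterior's left skew.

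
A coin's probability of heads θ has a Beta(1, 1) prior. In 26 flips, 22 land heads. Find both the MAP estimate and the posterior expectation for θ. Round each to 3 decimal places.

θ_MAP = 0.846, E[θ|data] = 0.821

Posterior: Beta(1+22, 1+4) = Beta(23, 5).
Mode = (23−1)/(23+5−2) = 22/26 = 0.846.
Mean = 23/(23+5) = 23/28 = 0.821.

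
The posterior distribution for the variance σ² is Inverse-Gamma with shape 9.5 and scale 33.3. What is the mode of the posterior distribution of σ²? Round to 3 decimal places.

3.171

Mode = β/(α+1) = 33.3/10.5 = 3.171.
Mean = β/(α−1) = 33.3/8.5 = 3.918.
This is the posterior mode — the MAP estimate.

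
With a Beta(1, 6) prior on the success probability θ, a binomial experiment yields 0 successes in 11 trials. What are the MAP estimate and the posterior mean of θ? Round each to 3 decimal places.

MAP = 0.000; posterior mean = 0.056

Posterior: Beta(1+0, 6+11) = Beta(1, 17).
Since α = 1 ≤ 1 and β > 1, the Beta density is monotone decreasing on [0,1]; the mode is at 0.
Mean = 1/(1+17) = 0.056.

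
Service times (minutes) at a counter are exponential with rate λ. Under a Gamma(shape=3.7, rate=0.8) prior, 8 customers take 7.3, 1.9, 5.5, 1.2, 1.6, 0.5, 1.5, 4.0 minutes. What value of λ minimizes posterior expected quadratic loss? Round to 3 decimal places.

0.481

Σ times = 23.5. Posterior: Gamma(shape = 3.7+8 = 11.7, rate = 0.8+23.5 = 24.3).
Mode = (α−1)/β = 10.7/24.3 = 0.440.
Mean = α/β = 11.7/24.3 = 0.481.
Quadratic loss ⇒ the optimal estimator is the posterior mean.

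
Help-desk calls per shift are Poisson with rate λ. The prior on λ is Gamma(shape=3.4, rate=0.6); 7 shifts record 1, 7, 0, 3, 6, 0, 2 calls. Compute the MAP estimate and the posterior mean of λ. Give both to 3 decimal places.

Σ counts = 19. Posterior: Gamma(shape = 3.4+19 = 22.4, rate = 0.6+7 = 7.6).
Mode = (α−1)/β = 21.4/7.6 = 2.816.
Mean = α/β = 22.4/7.6 = 2.947.

MAP: 2.816. Posterior mean: 2.947.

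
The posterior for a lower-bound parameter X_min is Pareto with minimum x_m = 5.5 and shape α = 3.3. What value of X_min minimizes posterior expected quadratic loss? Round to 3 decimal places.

The Pareto density is strictly decreasing on [x_m, ∞), so the mode is x_m = 5.500.
Mean = α·x_m/(α−1) = 3.3·5.5/2.3 = 7.891.
Quadratic loss ⇒ the optimal estimator is the posterior mean.

7.891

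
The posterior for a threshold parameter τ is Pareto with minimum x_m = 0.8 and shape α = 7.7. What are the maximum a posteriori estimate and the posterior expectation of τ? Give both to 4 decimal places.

The Pareto density is strictly decreasing on [x_m, ∞), so the mode is x_m = 0.8000.
Mean = α·x_m/(α−1) = 7.7·0.8/6.7 = 0.9194.

τ_MAP = 0.8000, E[τ|data] = 0.9194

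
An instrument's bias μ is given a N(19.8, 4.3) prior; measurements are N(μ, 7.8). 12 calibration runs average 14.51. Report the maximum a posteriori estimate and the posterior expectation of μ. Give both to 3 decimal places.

maximum a posteriori estimate = 15.205, posterior expectation = 15.205

Posterior for μ is Normal. Precision-weighted mean: (1/4.3·19.8 + 12/7.8·14.51) / (1/4.3 + 12/7.8) = 15.205.
A Normal posterior is symmetric, so mode = mean.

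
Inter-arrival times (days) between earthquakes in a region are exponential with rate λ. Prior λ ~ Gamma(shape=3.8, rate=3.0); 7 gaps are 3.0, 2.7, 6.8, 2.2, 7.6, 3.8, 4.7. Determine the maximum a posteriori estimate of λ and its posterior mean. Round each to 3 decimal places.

MAP: 0.290. Posterior mean: 0.320.

Σ times = 30.8. Posterior: Gamma(shape = 3.8+7 = 10.8, rate = 3.0+30.8 = 33.8).
Mode = (α−1)/β = 9.8/33.8 = 0.290.
Mean = α/β = 10.8/33.8 = 0.320.
Right-skewed posterior ⇒ mode < mean.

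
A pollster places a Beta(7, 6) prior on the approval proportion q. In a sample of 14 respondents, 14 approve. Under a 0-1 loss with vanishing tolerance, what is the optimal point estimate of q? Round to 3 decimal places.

Posterior: Beta(7+14, 6+0) = Beta(21, 6).
Mode = (21−1)/(21+6−2) = 20/25 = 0.800.
Mean = 21/(21+6) = 21/27 = 0.778.
This is the posterior mode — the MAP estimate.

0.800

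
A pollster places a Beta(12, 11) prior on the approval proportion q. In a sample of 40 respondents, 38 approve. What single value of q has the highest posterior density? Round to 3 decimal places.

0.803

Posterior: Beta(12+38, 11+2) = Beta(50, 13).
Mode = (50−1)/(50+13−2) = 49/61 = 0.803.
Mean = 50/(50+13) = 50/63 = 0.794.
This is the posterior mode — the MAP estimate.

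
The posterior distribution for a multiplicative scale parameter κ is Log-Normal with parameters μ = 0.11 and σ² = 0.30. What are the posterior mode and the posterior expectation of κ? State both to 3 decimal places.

Mode = exp(μ − σ²) = exp(-0.19) = 0.827.
Mean = exp(μ + σ²/2) = exp(0.260) = 1.297.
Right-skewed posterior ⇒ mode < mean.

MAP = 0.827; posterior mean = 1.297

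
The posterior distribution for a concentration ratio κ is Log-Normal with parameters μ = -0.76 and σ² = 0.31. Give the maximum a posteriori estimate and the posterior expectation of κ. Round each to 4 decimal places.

Mode = exp(μ − σ²) = exp(-1.07) = 0.3430.
Mean = exp(μ + σ²/2) = exp(-0.605) = 0.5461.
Right-skewed posterior ⇒ mode < mean.

MAP = 0.3430, posterior mean = 0.5461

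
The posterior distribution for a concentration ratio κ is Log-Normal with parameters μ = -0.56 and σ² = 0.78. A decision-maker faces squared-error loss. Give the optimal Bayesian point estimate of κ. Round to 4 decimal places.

0.8437

Mode = exp(μ − σ²) = exp(-1.34) = 0.2618.
Mean = exp(μ + σ²/2) = exp(-0.170) = 0.8437.
Squared-error loss ⇒ the optimal estimator is the posterior mean.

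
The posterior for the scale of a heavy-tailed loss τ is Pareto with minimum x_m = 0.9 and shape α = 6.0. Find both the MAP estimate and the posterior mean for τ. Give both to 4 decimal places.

MAP: 0.9000. Posterior mean: 1.0800.

The Pareto density is strictly decreasing on [x_m, ∞), so the mode is x_m = 0.9000.
Mean = α·x_m/(α−1) = 6.0·0.9/5.0 = 1.0800.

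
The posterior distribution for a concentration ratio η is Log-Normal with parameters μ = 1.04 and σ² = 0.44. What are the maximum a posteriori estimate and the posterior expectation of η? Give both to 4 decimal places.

MAP: 1.8221. Posterior mean: 3.5254.

Mode = exp(μ − σ²) = exp(0.60) = 1.8221.
Mean = exp(μ + σ²/2) = exp(1.260) = 3.5254.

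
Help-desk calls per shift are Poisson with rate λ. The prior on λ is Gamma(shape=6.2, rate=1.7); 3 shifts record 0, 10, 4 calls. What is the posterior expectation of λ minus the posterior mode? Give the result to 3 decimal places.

Σ counts = 14. Posterior: Gamma(shape = 6.2+14 = 20.2, rate = 1.7+3 = 4.7).
Mode = (α−1)/β = 19.2/4.7 = 4.085.
Mean = α/β = 20.2/4.7 = 4.298.
Difference = 4.298 − 4.085 = 0.213.
Right-skewed posterior ⇒ mode < mean.

0.213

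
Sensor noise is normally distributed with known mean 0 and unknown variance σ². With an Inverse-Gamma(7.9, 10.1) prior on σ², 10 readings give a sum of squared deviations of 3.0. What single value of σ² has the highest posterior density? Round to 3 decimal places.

Posterior: Inverse-Gamma(shape = 7.9+10/2 = 12.9, scale = 10.1+3.0/2 = 11.6).
Mode = β/(α+1) = 11.6/13.9 = 0.835.
Mean = β/(α−1) = 11.6/11.9 = 0.975.
This is the posterior mode — the MAP estimate.

0.835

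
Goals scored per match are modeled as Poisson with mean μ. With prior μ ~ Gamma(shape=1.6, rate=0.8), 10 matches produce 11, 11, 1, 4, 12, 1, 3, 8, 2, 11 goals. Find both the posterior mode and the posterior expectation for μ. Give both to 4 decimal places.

MAP: 5.9815. Posterior mean: 6.0741.

Σ counts = 64. Posterior: Gamma(shape = 1.6+64 = 65.6, rate = 0.8+10 = 10.8).
Mode = (α−1)/β = 64.6/10.8 = 5.9815.
Mean = α/β = 65.6/10.8 = 6.0741.
The mean is pulled above the mode by the posterior's right skew.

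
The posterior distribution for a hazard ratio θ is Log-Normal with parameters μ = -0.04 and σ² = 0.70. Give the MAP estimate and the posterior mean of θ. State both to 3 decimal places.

Mode = exp(μ − σ²) = exp(-0.74) = 0.477.
Mean = exp(μ + σ²/2) = exp(0.310) = 1.363.

θ_MAP = 0.477, E[θ|data] = 1.363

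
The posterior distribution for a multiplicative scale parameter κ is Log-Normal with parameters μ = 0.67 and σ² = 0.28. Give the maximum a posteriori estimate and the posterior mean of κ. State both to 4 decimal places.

MAP = 1.4770, posterior mean = 2.2479

Mode = exp(μ − σ²) = exp(0.39) = 1.4770.
Mean = exp(μ + σ²/2) = exp(0.810) = 2.2479.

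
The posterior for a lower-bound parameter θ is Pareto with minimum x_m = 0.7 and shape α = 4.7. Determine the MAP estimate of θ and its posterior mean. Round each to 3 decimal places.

The Pareto density is strictly decreasing on [x_m, ∞), so the mode is x_m = 0.700.
Mean = α·x_m/(α−1) = 4.7·0.7/3.7 = 0.889.
The posterior is right-skewed, so the mean exceeds the mode.

MAP = 0.700; posterior mean = 0.889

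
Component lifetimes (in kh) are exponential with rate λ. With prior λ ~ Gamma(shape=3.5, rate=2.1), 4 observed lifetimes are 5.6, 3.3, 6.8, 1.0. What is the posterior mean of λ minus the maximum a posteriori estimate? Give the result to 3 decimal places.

Σ times = 16.7. Posterior: Gamma(shape = 3.5+4 = 7.5, rate = 2.1+16.7 = 18.8).
Mode = (α−1)/β = 6.5/18.8 = 0.346.
Mean = α/β = 7.5/18.8 = 0.399.
Difference = 0.399 − 0.346 = 0.053.
Right-skewed posterior ⇒ mode < mean.

0.053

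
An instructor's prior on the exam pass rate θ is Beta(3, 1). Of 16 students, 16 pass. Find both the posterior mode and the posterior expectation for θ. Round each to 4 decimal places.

Posterior: Beta(3+16, 1+0) = Beta(19, 1).
Since β = 1 ≤ 1 and α > 1, the Beta density is monotone increasing on [0,1]; the mode is at 1.
Mean = 19/(19+1) = 0.9500.
Mode > mean: the posterior has a left tail.

MAP = 1.0000; posterior mean = 0.9500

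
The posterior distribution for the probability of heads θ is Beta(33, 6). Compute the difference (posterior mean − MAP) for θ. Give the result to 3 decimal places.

Mode = (33−1)/(33+6−2) = 32/37 = 0.865.
Mean = 33/(33+6) = 33/39 = 0.846.
Difference = 0.846 − 0.865 = -0.019.
The mean is pulled below the mode by the posterior's left skew.

-0.019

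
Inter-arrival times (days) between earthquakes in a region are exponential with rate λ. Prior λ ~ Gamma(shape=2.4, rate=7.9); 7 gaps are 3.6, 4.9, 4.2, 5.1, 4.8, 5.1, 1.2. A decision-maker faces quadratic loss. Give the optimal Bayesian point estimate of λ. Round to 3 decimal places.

0.255

Σ times = 28.9. Posterior: Gamma(shape = 2.4+7 = 9.4, rate = 7.9+28.9 = 36.8).
Mode = (α−1)/β = 8.4/36.8 = 0.228.
Mean = α/β = 9.4/36.8 = 0.255.
Quadratic loss ⇒ the optimal estimator is the posterior mean.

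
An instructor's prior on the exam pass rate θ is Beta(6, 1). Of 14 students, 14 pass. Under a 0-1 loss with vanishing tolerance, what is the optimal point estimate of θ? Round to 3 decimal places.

Posterior: Beta(6+14, 1+0) = Beta(20, 1).
Since β = 1 ≤ 1 and α > 1, the Beta density is monotone increasing on [0,1]; the mode is at 1.
Mean = 20/(20+1) = 0.952.
This is the posterior mode — the MAP estimate.

1.000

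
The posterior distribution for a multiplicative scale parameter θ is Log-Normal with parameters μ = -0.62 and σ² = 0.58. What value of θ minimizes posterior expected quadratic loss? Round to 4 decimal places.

0.7189

Mode = exp(μ − σ²) = exp(-1.20) = 0.3012.
Mean = exp(μ + σ²/2) = exp(-0.330) = 0.7189.
Quadratic loss ⇒ the optimal estimator is the posterior mean.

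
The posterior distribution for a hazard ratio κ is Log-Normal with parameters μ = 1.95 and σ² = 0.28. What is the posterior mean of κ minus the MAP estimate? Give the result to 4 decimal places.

Mode = exp(μ − σ²) = exp(1.67) = 5.3122.
Mean = exp(μ + σ²/2) = exp(2.090) = 8.0849.
Difference = 8.0849 − 5.3122 = 2.7727.

2.7727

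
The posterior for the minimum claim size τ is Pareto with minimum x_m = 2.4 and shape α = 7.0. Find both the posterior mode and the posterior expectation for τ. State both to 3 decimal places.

posterior mode = 2.400, posterior expectation = 2.800

The Pareto density is strictly decreasing on [x_m, ∞), so the mode is x_m = 2.400.
Mean = α·x_m/(α−1) = 7.0·2.4/6.0 = 2.800.
The posterior is right-skewed, so the mean exceeds the mode.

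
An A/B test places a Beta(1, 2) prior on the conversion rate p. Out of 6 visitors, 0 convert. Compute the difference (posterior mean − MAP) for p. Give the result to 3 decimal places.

Posterior: Beta(1+0, 2+6) = Beta(1, 8).
Since α = 1 ≤ 1 and β > 1, the Beta density is monotone decreasing on [0,1]; the mode is at 0.
Mean = 1/(1+8) = 0.111.
Difference = 0.111 − 0.000 = 0.111.

0.111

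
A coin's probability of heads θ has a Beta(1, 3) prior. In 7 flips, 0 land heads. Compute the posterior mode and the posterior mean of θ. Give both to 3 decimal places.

θ_MAP = 0.000, E[θ|data] = 0.091

Posterior: Beta(1+0, 3+7) = Beta(1, 10).
Since α = 1 ≤ 1 and β > 1, the Beta density is monotone decreasing on [0,1]; the mode is at 0.
Mean = 1/(1+10) = 0.091.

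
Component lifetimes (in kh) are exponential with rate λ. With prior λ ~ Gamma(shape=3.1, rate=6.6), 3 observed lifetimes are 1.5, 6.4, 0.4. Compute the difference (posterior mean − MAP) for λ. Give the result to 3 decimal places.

0.067

Σ times = 8.3. Posterior: Gamma(shape = 3.1+3 = 6.1, rate = 6.6+8.3 = 14.9).
Mode = (α−1)/β = 5.1/14.9 = 0.342.
Mean = α/β = 6.1/14.9 = 0.409.
Difference = 0.409 − 0.342 = 0.067.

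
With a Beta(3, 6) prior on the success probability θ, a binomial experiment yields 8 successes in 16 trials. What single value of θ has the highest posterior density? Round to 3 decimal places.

0.435

Posterior: Beta(3+8, 6+8) = Beta(11, 14).
Mode = (11−1)/(11+14−2) = 10/23 = 0.435.
Mean = 11/(11+14) = 11/25 = 0.440.
This is the posterior mode — the MAP estimate.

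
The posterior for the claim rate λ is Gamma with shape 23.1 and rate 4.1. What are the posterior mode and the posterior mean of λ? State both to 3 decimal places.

Mode = (α−1)/β = 22.1/4.1 = 5.390.
Mean = α/β = 23.1/4.1 = 5.634.

MAP = 5.390, posterior mean = 5.634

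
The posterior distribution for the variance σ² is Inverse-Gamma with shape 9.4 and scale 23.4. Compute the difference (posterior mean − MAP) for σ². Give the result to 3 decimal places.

Mode = β/(α+1) = 23.4/10.4 = 2.250.
Mean = β/(α−1) = 23.4/8.4 = 2.786.
Difference = 2.786 − 2.250 = 0.536.

0.536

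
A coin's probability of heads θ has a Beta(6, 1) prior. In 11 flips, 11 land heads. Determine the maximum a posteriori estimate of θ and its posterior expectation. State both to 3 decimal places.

Posterior: Beta(6+11, 1+0) = Beta(17, 1).
Since β = 1 ≤ 1 and α > 1, the Beta density is monotone increasing on [0,1]; the mode is at 1.
Mean = 17/(17+1) = 0.944.

MAP = 1.000, posterior mean = 0.944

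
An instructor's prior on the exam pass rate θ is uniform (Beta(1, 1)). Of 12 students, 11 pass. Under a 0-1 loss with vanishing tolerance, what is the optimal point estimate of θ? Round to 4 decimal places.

Posterior: Beta(1+11, 1+1) = Beta(12, 2).
Mode = (12−1)/(12+2−2) = 11/12 = 0.9167.
With a flat prior the MAP equals the MLE, 11/12.
Mean = 12/(12+2) = 12/14 = 0.8571.
This is the posterior mode — the MAP estimate.

0.9167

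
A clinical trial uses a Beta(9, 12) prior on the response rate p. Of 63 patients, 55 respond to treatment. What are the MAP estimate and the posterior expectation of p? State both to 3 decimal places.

Posterior: Beta(9+55, 12+8) = Beta(64, 20).
Mode = (64−1)/(64+20−2) = 63/82 = 0.768.
Mean = 64/(64+20) = 64/84 = 0.762.
Mode > mean: the posterior has a left tail.

p_MAP = 0.768, E[p|data] = 0.762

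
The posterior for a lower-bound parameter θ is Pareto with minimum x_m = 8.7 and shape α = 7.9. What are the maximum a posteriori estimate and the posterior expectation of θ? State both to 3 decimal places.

The Pareto density is strictly decreasing on [x_m, ∞), so the mode is x_m = 8.700.
Mean = α·x_m/(α−1) = 7.9·8.7/6.9 = 9.961.
The posterior is right-skewed, so the mean exceeds the mode.

MAP: 8.700. Posterior mean: 9.961.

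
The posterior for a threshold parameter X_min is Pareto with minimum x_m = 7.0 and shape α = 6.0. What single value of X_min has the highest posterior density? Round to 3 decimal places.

The Pareto density is strictly decreasing on [x_m, ∞), so the mode is x_m = 7.000.
Mean = α·x_m/(α−1) = 6.0·7.0/5.0 = 8.400.
This is the posterior mode — the MAP estimate.

7.000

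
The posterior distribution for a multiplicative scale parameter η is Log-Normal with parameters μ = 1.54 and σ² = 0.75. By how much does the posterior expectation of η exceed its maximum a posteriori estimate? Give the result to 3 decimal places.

Mode = exp(μ − σ²) = exp(0.79) = 2.203.
Mean = exp(μ + σ²/2) = exp(1.915) = 6.787.
Difference = 6.787 − 2.203 = 4.584.
The posterior is right-skewed, so the mean exceeds the mode.

4.584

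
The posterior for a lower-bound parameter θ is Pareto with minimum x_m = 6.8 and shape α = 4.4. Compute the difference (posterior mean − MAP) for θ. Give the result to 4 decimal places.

2.0000

The Pareto density is strictly decreasing on [x_m, ∞), so the mode is x_m = 6.8000.
Mean = α·x_m/(α−1) = 4.4·6.8/3.4 = 8.8000.
Difference = 8.8000 − 6.8000 = 2.0000.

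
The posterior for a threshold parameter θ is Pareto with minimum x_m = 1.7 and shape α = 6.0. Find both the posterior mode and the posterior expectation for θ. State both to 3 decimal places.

MAP: 1.700. Posterior mean: 2.040.

The Pareto density is strictly decreasing on [x_m, ∞), so the mode is x_m = 1.700.
Mean = α·x_m/(α−1) = 6.0·1.7/5.0 = 2.040.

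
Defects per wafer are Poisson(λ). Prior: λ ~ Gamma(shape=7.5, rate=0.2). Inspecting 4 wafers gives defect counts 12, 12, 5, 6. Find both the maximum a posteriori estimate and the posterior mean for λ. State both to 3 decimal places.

Σ counts = 35. Posterior: Gamma(shape = 7.5+35 = 42.5, rate = 0.2+4 = 4.2).
Mode = (α−1)/β = 41.5/4.2 = 9.881.
Mean = α/β = 42.5/4.2 = 10.119.
Right-skewed posterior ⇒ mode < mean.

MAP = 9.881; posterior mean = 10.119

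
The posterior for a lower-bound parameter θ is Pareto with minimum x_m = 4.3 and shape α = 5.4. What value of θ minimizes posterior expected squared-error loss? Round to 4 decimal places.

5.2773

The Pareto density is strictly decreasing on [x_m, ∞), so the mode is x_m = 4.3000.
Mean = α·x_m/(α−1) = 5.4·4.3/4.4 = 5.2773.
Squared-error loss ⇒ the optimal estimator is the posterior mean.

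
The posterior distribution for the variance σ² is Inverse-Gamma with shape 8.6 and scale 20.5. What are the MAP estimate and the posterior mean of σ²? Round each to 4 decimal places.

MAP = 2.1354; posterior mean = 2.6974

Mode = β/(α+1) = 20.5/9.6 = 2.1354.
Mean = β/(α−1) = 20.5/7.6 = 2.6974.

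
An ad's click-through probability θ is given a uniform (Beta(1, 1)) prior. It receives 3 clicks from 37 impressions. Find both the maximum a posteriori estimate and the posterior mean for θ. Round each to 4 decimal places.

MAP = 0.0811; posterior mean = 0.1026

Posterior: Beta(1+3, 1+34) = Beta(4, 35).
Mode = (4−1)/(4+35−2) = 3/37 = 0.0811.
With a flat prior the MAP equals the MLE, 3/37.
Mean = 4/(4+35) = 4/39 = 0.1026.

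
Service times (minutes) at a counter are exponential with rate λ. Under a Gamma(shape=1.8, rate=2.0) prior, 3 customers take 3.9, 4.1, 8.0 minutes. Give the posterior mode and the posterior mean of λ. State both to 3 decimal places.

Σ times = 16.0. Posterior: Gamma(shape = 1.8+3 = 4.8, rate = 2.0+16.0 = 18.0).
Mode = (α−1)/β = 3.8/18.0 = 0.211.
Mean = α/β = 4.8/18.0 = 0.267.

posterior mode = 0.211, posterior mean = 0.267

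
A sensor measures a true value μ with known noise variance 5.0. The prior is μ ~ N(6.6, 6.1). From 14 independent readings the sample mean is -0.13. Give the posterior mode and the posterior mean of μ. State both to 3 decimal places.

μ_MAP = 0.242, E[μ|data] = 0.242

Posterior for μ is Normal. Precision-weighted mean: (1/6.1·6.6 + 14/5.0·-0.13) / (1/6.1 + 14/5.0) = 0.242.
A Normal posterior is symmetric, so mode = mean.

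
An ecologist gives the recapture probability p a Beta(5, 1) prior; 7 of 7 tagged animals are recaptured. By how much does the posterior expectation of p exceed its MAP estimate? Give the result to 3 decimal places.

-0.077

Posterior: Beta(5+7, 1+0) = Beta(12, 1).
Since β = 1 ≤ 1 and α > 1, the Beta density is monotone increasing on [0,1]; the mode is at 1.
Mean = 12/(12+1) = 0.923.
Difference = 0.923 − 1.000 = -0.077.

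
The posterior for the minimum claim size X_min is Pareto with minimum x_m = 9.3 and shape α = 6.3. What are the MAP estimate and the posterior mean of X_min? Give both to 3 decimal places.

X_min_MAP = 9.300, E[X_min|data] = 11.055

The Pareto density is strictly decreasing on [x_m, ∞), so the mode is x_m = 9.300.
Mean = α·x_m/(α−1) = 6.3·9.3/5.3 = 11.055.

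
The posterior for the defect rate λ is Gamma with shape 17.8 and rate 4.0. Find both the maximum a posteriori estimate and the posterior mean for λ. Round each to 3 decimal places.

Mode = (α−1)/β = 16.8/4.0 = 4.200.
Mean = α/β = 17.8/4.0 = 4.450.

MAP = 4.200, posterior mean = 4.450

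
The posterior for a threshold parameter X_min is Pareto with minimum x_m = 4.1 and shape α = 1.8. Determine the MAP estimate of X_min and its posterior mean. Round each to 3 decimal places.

The Pareto density is strictly decreasing on [x_m, ∞), so the mode is x_m = 4.100.
Mean = α·x_m/(α−1) = 1.8·4.1/0.8 = 9.225.
Mean > mode: the posterior has a right tail.

MAP = 4.100; posterior mean = 9.225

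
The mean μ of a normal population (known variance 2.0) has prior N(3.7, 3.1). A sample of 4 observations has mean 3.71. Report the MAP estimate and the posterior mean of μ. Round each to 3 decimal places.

Posterior for μ is Normal. Precision-weighted mean: (1/3.1·3.7 + 4/2.0·3.71) / (1/3.1 + 4/2.0) = 3.709.
A Normal posterior is symmetric, so mode = mean.

MAP estimate = 3.709, posterior mean = 3.709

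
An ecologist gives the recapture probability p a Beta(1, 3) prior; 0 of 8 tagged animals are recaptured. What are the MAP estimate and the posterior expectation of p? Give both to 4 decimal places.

Posterior: Beta(1+0, 3+8) = Beta(1, 11).
Since α = 1 ≤ 1 and β > 1, the Beta density is monotone decreasing on [0,1]; the mode is at 0.
Mean = 1/(1+11) = 0.0833.
The mean is pulled above the mode by the posterior's right skew.

MAP = 0.0000; posterior mean = 0.0833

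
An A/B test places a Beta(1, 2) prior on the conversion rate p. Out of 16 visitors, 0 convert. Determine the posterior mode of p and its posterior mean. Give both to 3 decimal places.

MAP: 0.000. Posterior mean: 0.053.

Posterior: Beta(1+0, 2+16) = Beta(1, 18).
Since α = 1 ≤ 1 and β > 1, the Beta density is monotone decreasing on [0,1]; the mode is at 0.
Mean = 1/(1+18) = 0.053.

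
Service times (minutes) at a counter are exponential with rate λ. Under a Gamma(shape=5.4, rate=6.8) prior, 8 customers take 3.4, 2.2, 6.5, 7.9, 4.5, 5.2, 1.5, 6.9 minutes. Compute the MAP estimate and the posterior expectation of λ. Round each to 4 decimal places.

MAP estimate = 0.2762, posterior expectation = 0.2984

Σ times = 38.1. Posterior: Gamma(shape = 5.4+8 = 13.4, rate = 6.8+38.1 = 44.9).
Mode = (α−1)/β = 12.4/44.9 = 0.2762.
Mean = α/β = 13.4/44.9 = 0.2984.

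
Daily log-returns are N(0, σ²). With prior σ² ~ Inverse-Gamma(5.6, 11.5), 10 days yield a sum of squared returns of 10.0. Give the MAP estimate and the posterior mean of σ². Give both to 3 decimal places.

MAP: 1.422. Posterior mean: 1.719.

Posterior: Inverse-Gamma(shape = 5.6+10/2 = 10.6, scale = 11.5+10.0/2 = 16.5).
Mode = β/(α+1) = 16.5/11.6 = 1.422.
Mean = β/(α−1) = 16.5/9.6 = 1.719.
Mean > mode: the posterior has a right tail.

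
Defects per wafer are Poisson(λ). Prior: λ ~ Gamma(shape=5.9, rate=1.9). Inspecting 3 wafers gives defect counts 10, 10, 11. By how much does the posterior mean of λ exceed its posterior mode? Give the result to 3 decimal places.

Σ counts = 31. Posterior: Gamma(shape = 5.9+31 = 36.9, rate = 1.9+3 = 4.9).
Mode = (α−1)/β = 35.9/4.9 = 7.327.
Mean = α/β = 36.9/4.9 = 7.531.
Difference = 7.531 − 7.327 = 0.204.
The posterior is right-skewed, so the mean exceeds the mode.

0.204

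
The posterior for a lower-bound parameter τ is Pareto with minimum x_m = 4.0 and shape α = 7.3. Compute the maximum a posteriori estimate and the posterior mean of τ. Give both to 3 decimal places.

The Pareto density is strictly decreasing on [x_m, ∞), so the mode is x_m = 4.000.
Mean = α·x_m/(α−1) = 7.3·4.0/6.3 = 4.635.

τ_MAP = 4.000, E[τ|data] = 4.635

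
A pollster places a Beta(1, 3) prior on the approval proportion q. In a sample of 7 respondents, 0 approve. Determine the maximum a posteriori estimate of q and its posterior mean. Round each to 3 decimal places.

Posterior: Beta(1+0, 3+7) = Beta(1, 10).
Since α = 1 ≤ 1 and β > 1, the Beta density is monotone decreasing on [0,1]; the mode is at 0.
Mean = 1/(1+10) = 0.091.
Right-skewed posterior ⇒ mode < mean.

maximum a posteriori estimate = 0.000, posterior mean = 0.091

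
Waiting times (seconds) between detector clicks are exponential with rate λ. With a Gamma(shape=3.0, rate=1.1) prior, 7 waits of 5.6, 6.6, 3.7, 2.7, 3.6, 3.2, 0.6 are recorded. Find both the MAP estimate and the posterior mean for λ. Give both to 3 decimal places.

MAP: 0.332. Posterior mean: 0.369.

Σ times = 26.0. Posterior: Gamma(shape = 3.0+7 = 10.0, rate = 1.1+26.0 = 27.1).
Mode = (α−1)/β = 9.0/27.1 = 0.332.
Mean = α/β = 10.0/27.1 = 0.369.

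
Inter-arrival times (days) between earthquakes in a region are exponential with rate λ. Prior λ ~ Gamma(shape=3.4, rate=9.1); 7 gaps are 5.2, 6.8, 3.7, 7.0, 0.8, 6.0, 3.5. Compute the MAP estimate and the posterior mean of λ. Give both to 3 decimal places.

MAP = 0.223; posterior mean = 0.247

Σ times = 33.0. Posterior: Gamma(shape = 3.4+7 = 10.4, rate = 9.1+33.0 = 42.1).
Mode = (α−1)/β = 9.4/42.1 = 0.223.
Mean = α/β = 10.4/42.1 = 0.247.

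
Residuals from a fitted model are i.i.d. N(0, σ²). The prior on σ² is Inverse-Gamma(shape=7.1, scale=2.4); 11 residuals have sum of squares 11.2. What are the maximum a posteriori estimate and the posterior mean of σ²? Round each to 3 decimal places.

Posterior: Inverse-Gamma(shape = 7.1+11/2 = 12.6, scale = 2.4+11.2/2 = 8.0).
Mode = β/(α+1) = 8.0/13.6 = 0.588.
Mean = β/(α−1) = 8.0/11.6 = 0.690.

MAP = 0.588, posterior mean = 0.690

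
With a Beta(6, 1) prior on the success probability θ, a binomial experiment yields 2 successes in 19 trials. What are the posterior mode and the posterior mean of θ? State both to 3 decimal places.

Posterior: Beta(6+2, 1+17) = Beta(8, 18).
Mode = (8−1)/(8+18−2) = 7/24 = 0.292.
Mean = 8/(8+18) = 8/26 = 0.308.

MAP = 0.292; posterior mean = 0.308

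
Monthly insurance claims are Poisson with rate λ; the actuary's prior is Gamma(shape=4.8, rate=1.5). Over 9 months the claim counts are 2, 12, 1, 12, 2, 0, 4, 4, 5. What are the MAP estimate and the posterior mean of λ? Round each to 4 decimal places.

Σ counts = 42. Posterior: Gamma(shape = 4.8+42 = 46.8, rate = 1.5+9 = 10.5).
Mode = (α−1)/β = 45.8/10.5 = 4.3619.
Mean = α/β = 46.8/10.5 = 4.4571.
The mean is pulled above the mode by the posterior's right skew.

λ_MAP = 4.3619, E[λ|data] = 4.4571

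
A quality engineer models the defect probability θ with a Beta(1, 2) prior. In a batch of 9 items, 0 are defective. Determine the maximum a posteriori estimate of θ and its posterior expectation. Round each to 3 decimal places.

Posterior: Beta(1+0, 2+9) = Beta(1, 11).
Since α = 1 ≤ 1 and β > 1, the Beta density is monotone decreasing on [0,1]; the mode is at 0.
Mean = 1/(1+11) = 0.083.
Mean > mode: the posterior has a right tail.

maximum a posteriori estimate = 0.000, posterior expectation = 0.083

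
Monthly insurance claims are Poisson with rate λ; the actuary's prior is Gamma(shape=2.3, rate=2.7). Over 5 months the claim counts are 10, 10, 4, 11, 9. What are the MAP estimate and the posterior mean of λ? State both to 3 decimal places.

λ_MAP = 5.883, E[λ|data] = 6.013

Σ counts = 44. Posterior: Gamma(shape = 2.3+44 = 46.3, rate = 2.7+5 = 7.7).
Mode = (α−1)/β = 45.3/7.7 = 5.883.
Mean = α/β = 46.3/7.7 = 6.013.
The posterior is right-skewed, so the mean exceeds the mode.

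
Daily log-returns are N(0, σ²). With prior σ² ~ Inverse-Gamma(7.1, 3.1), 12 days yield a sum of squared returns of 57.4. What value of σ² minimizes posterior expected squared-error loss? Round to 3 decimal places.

Posterior: Inverse-Gamma(shape = 7.1+12/2 = 13.1, scale = 3.1+57.4/2 = 31.8).
Mode = β/(α+1) = 31.8/14.1 = 2.255.
Mean = β/(α−1) = 31.8/12.1 = 2.628.
Squared-error loss ⇒ the optimal estimator is the posterior mean.

2.628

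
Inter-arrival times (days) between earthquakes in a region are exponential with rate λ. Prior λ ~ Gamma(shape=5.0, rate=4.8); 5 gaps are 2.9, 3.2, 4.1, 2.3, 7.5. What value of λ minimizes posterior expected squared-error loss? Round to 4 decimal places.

Σ times = 20.0. Posterior: Gamma(shape = 5.0+5 = 10.0, rate = 4.8+20.0 = 24.8).
Mode = (α−1)/β = 9.0/24.8 = 0.3629.
Mean = α/β = 10.0/24.8 = 0.4032.
Squared-error loss ⇒ the optimal estimator is the posterior mean.

0.4032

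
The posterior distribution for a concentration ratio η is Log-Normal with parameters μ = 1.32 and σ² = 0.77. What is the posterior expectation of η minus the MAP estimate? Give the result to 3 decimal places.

3.768

Mode = exp(μ − σ²) = exp(0.55) = 1.733.
Mean = exp(μ + σ²/2) = exp(1.705) = 5.501.
Difference = 5.501 − 1.733 = 3.768.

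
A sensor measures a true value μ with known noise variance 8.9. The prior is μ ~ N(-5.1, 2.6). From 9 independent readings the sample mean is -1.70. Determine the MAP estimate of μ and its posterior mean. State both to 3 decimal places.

Posterior for μ is Normal. Precision-weighted mean: (1/2.6·-5.1 + 9/8.9·-1.70) / (1/2.6 + 9/8.9) = -2.637.
A Normal posterior is symmetric, so mode = mean.

MAP estimate = -2.637, posterior mean = -2.637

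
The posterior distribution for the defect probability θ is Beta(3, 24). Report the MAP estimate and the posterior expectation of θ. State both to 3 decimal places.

θ_MAP = 0.080, E[θ|data] = 0.111

Mode = (3−1)/(3+24−2) = 2/25 = 0.080.
Mean = 3/(3+24) = 3/27 = 0.111.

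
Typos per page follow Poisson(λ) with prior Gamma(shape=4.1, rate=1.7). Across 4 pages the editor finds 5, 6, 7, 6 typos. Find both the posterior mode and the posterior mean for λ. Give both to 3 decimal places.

Σ counts = 24. Posterior: Gamma(shape = 4.1+24 = 28.1, rate = 1.7+4 = 5.7).
Mode = (α−1)/β = 27.1/5.7 = 4.754.
Mean = α/β = 28.1/5.7 = 4.930.
The mean is pulled above the mode by the posterior's right skew.

MAP = 4.754, posterior mean = 4.930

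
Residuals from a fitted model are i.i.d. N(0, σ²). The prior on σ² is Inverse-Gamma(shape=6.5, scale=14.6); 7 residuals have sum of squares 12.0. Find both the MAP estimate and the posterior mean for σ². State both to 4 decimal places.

Posterior: Inverse-Gamma(shape = 6.5+7/2 = 10.0, scale = 14.6+12.0/2 = 20.6).
Mode = β/(α+1) = 20.6/11.0 = 1.8727.
Mean = β/(α−1) = 20.6/9.0 = 2.2889.

MAP estimate = 1.8727, posterior mean = 2.2889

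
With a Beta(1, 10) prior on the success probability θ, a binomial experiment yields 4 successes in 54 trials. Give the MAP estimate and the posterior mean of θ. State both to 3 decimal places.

Posterior: Beta(1+4, 10+50) = Beta(5, 60).
Mode = (5−1)/(5+60−2) = 4/63 = 0.063.
Mean = 5/(5+60) = 5/65 = 0.077.

MAP = 0.063, posterior mean = 0.077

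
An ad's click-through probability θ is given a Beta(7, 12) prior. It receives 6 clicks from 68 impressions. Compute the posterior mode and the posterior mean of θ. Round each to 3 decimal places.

Posterior: Beta(7+6, 12+62) = Beta(13, 74).
Mode = (13−1)/(13+74−2) = 12/85 = 0.141.
Mean = 13/(13+74) = 13/87 = 0.149.

MAP = 0.141; posterior mean = 0.149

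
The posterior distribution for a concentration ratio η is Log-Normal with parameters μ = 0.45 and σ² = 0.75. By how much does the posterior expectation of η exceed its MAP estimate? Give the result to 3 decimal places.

1.541

Mode = exp(μ − σ²) = exp(-0.30) = 0.741.
Mean = exp(μ + σ²/2) = exp(0.825) = 2.282.
Difference = 2.282 − 0.741 = 1.541.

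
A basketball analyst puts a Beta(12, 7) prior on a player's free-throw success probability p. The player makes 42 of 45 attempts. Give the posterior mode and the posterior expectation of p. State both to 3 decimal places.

MAP = 0.855, posterior mean = 0.844

Posterior: Beta(12+42, 7+3) = Beta(54, 10).
Mode = (54−1)/(54+10−2) = 53/62 = 0.855.
Mean = 54/(54+10) = 54/64 = 0.844.
Left-skewed posterior ⇒ mean < mode.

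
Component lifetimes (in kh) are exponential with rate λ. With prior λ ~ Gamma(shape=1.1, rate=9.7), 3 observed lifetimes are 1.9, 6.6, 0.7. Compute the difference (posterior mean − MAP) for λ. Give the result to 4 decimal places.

0.0529

Σ times = 9.2. Posterior: Gamma(shape = 1.1+3 = 4.1, rate = 9.7+9.2 = 18.9).
Mode = (α−1)/β = 3.1/18.9 = 0.1640.
Mean = α/β = 4.1/18.9 = 0.2169.
Difference = 0.2169 − 0.1640 = 0.0529.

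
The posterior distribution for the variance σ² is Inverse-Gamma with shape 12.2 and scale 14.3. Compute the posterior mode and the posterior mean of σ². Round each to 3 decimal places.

σ²_MAP = 1.083, E[σ²|data] = 1.277

Mode = β/(α+1) = 14.3/13.2 = 1.083.
Mean = β/(α−1) = 14.3/11.2 = 1.277.
Mean > mode: the posterior has a right tail.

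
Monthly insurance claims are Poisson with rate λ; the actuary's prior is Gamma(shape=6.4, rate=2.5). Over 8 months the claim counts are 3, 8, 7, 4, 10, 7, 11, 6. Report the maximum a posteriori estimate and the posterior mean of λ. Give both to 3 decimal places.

MAP = 5.848; posterior mean = 5.943

Σ counts = 56. Posterior: Gamma(shape = 6.4+56 = 62.4, rate = 2.5+8 = 10.5).
Mode = (α−1)/β = 61.4/10.5 = 5.848.
Mean = α/β = 62.4/10.5 = 5.943.
The posterior is right-skewed, so the mean exceeds the mode.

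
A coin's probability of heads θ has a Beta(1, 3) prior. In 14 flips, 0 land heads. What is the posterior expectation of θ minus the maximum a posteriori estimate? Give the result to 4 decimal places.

0.0556

Posterior: Beta(1+0, 3+14) = Beta(1, 17).
Since α = 1 ≤ 1 and β > 1, the Beta density is monotone decreasing on [0,1]; the mode is at 0.
Mean = 1/(1+17) = 0.0556.
Difference = 0.0556 − 0.0000 = 0.0556.
The mean is pulled above the mode by the posterior's right skew.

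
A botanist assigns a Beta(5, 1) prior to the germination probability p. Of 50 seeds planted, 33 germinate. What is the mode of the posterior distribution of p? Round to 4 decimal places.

Posterior: Beta(5+33, 1+17) = Beta(38, 18).
Mode = (38−1)/(38+18−2) = 37/54 = 0.6852.
Mean = 38/(38+18) = 38/56 = 0.6786.
This is the posterior mode — the MAP estimate.

0.6852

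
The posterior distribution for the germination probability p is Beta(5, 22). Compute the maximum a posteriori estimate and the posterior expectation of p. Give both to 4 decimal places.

MAP: 0.1600. Posterior mean: 0.1852.

Mode = (5−1)/(5+22−2) = 4/25 = 0.1600.
Mean = 5/(5+22) = 5/27 = 0.1852.
The posterior is right-skewed, so the mean exceeds the mode.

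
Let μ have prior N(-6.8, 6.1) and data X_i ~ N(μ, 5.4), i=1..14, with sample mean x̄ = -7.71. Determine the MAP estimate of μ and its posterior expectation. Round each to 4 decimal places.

Posterior for μ is Normal. Precision-weighted mean: (1/6.1·-6.8 + 14/5.4·-7.71) / (1/6.1 + 14/5.4) = -7.6559.
A Normal posterior is symmetric, so mode = mean.

MAP = -7.6559; posterior mean = -7.6559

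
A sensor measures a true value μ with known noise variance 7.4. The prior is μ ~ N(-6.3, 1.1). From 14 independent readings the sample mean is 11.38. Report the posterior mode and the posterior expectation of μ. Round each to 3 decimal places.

Posterior for μ is Normal. Precision-weighted mean: (1/1.1·-6.3 + 14/7.4·11.38) / (1/1.1 + 14/7.4) = 5.642.
A Normal posterior is symmetric, so mode = mean.

MAP = 5.642; posterior mean = 5.642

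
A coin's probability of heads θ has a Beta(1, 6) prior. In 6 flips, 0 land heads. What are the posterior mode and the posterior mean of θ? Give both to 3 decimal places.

Posterior: Beta(1+0, 6+6) = Beta(1, 12).
Since α = 1 ≤ 1 and β > 1, the Beta density is monotone decreasing on [0,1]; the mode is at 0.
Mean = 1/(1+12) = 0.077.

MAP: 0.000. Posterior mean: 0.077.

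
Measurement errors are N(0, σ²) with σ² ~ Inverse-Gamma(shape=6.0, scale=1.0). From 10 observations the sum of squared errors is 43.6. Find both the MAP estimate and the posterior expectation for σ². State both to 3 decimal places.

Posterior: Inverse-Gamma(shape = 6.0+10/2 = 11.0, scale = 1.0+43.6/2 = 22.8).
Mode = β/(α+1) = 22.8/12.0 = 1.900.
Mean = β/(α−1) = 22.8/10.0 = 2.280.

MAP = 1.900; posterior mean = 2.280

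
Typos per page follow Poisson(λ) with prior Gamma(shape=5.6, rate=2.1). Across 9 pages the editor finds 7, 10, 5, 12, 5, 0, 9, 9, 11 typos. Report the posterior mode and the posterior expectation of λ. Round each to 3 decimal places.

Σ counts = 68. Posterior: Gamma(shape = 5.6+68 = 73.6, rate = 2.1+9 = 11.1).
Mode = (α−1)/β = 72.6/11.1 = 6.541.
Mean = α/β = 73.6/11.1 = 6.631.

MAP: 6.541. Posterior mean: 6.631.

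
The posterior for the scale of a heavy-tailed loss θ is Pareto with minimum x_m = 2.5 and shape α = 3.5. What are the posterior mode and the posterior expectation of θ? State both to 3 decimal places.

MAP = 2.500; posterior mean = 3.500

The Pareto density is strictly decreasing on [x_m, ∞), so the mode is x_m = 2.500.
Mean = α·x_m/(α−1) = 3.5·2.5/2.5 = 3.500.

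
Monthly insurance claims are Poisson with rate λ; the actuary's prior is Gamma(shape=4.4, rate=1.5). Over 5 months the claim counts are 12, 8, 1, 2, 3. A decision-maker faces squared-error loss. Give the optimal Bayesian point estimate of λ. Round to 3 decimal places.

Σ counts = 26. Posterior: Gamma(shape = 4.4+26 = 30.4, rate = 1.5+5 = 6.5).
Mode = (α−1)/β = 29.4/6.5 = 4.523.
Mean = α/β = 30.4/6.5 = 4.677.
Squared-error loss ⇒ the optimal estimator is the posterior mean.

4.677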